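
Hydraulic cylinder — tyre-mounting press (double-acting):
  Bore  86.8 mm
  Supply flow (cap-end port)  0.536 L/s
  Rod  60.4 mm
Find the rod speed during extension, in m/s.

Cap-side area A_cap = π/4 × (86.8 mm)² = 5917 mm^2
v = Q / A

v ≈ 0.0906 m/s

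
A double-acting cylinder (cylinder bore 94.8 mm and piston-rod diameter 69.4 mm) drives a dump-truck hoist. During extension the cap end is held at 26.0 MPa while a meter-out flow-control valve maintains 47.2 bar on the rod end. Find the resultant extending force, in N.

Cap-side area A_cap = π/4 × (94.8 mm)² = 7058 mm^2
Rod-side annular area A_ann = π/4 × (94.8² − 69.4²) = 3276 mm^2
Net thrust = P_cap·A_cap − P_rod·A_ann = 1.835e5 N − 15460 N

F ≈ 1.68e5 N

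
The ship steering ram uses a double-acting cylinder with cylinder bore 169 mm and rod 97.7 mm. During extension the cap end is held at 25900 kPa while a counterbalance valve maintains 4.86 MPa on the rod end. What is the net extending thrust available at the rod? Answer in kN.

F ≈ 508 kN

Cap-side area A_cap = π/4 × (169 mm)² = 22430 mm^2
Rod-side annular area A_ann = π/4 × (169² − 97.7²) = 14930 mm^2
Net thrust = P_cap·A_cap − P_rod·A_ann = 581.0 kN − 72.58 kN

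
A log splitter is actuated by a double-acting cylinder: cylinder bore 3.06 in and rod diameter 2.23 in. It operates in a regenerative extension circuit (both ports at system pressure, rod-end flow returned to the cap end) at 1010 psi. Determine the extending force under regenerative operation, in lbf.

With equal pressure on both faces, forces on the annular region cancel; the net push is pressure × rod cross-section.
Rod cross-section A_rod = π/4 × (2.23 in)² = 3.906 in^2
F = P × A_rod

F ≈ 3940 lbf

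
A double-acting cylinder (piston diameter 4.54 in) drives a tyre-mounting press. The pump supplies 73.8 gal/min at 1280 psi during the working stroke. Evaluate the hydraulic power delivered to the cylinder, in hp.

Hydraulic power = P × Q

W ≈ 55.1 hp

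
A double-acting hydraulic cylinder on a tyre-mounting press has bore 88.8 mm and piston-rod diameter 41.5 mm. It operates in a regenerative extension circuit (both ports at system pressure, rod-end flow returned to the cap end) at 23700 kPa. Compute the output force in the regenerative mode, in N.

F ≈ 32100 N

With equal pressure on both faces, forces on the annular region cancel; the net push is pressure × rod cross-section.
Rod cross-section A_rod = π/4 × (41.5 mm)² = 1353 mm^2
F = P × A_rod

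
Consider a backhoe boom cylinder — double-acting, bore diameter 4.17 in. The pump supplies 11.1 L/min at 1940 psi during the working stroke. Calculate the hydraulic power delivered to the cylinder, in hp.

Hydraulic power = P × Q

W ≈ 3.32 hp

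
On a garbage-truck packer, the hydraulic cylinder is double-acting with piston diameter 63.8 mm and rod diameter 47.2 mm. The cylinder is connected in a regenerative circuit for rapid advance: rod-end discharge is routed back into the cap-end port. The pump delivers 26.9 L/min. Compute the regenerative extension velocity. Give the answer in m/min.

v ≈ 15.4 m/min

In regeneration the rod-end outflow joins the pump flow into the cap end, so the net volume the pump must supply per unit advance equals the rod cross-section area.
Rod cross-section A_rod = π/4 × (47.2 mm)² = 1750 mm^2
v = Q_pump / A_rod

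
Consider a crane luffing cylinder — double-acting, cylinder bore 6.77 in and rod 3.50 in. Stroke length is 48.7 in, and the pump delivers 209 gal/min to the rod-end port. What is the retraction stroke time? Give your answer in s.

t ≈ 1.60 s

Rod-side annular area A_ann = π/4 × (6.77² − 3.50²) = 26.38 in^2
Swept volume V = A × L; t = V / Q = A·L / Q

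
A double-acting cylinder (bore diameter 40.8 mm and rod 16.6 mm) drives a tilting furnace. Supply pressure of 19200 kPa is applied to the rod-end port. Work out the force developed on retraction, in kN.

Rod-side annular area A_ann = π/4 × (40.8² − 16.6²) = 1091 mm^2
On retraction the pressure acts on the annular area (bore minus rod).
F = P × A_ann

F ≈ 20.9 kN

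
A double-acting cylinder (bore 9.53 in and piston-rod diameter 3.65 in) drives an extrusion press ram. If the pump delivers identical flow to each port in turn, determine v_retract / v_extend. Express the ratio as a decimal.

v_ret/v_ext ≈ 1.17

Cap-side area A_cap = π/4 × (9.53 in)² = 71.33 in^2
Rod-side annular area A_ann = π/4 × (9.53² − 3.65²) = 60.87 in^2
For equal Q, v ∝ 1/A, so v_ret/v_ext = A_cap/A_ann.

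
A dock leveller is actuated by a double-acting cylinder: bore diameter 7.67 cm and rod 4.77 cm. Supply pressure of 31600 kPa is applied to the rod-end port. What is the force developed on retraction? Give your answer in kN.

F ≈ 89.5 kN

Rod-side annular area A_ann = π/4 × (7.67² − 4.77²) = 28.33 cm^2
On retraction the pressure acts on the annular area (bore minus rod).
F = P × A_ann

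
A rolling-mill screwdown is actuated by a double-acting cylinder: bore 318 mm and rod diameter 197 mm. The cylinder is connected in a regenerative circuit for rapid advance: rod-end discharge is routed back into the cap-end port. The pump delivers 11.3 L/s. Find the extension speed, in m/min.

In regeneration the rod-end outflow joins the pump flow into the cap end, so the net volume the pump must supply per unit advance equals the rod cross-section area.
Rod cross-section A_rod = π/4 × (197 mm)² = 30480 mm^2
v = Q_pump / A_rod

v ≈ 22.2 m/min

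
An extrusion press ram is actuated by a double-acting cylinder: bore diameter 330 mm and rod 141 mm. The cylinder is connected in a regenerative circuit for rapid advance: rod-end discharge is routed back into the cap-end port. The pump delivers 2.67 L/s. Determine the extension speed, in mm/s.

v ≈ 171 mm/s

In regeneration the rod-end outflow joins the pump flow into the cap end, so the net volume the pump must supply per unit advance equals the rod cross-section area.
Rod cross-section A_rod = π/4 × (141 mm)² = 15610 mm^2
v = Q_pump / A_rod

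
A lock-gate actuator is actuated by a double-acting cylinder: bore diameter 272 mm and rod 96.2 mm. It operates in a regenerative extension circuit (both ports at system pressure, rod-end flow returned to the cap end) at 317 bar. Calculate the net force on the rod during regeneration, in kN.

F ≈ 230 kN

With equal pressure on both faces, forces on the annular region cancel; the net push is pressure × rod cross-section.
Rod cross-section A_rod = π/4 × (96.2 mm)² = 7268 mm^2
F = P × A_rod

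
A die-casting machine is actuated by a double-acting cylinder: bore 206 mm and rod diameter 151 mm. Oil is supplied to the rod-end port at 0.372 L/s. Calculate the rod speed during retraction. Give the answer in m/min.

Rod-side annular area A_ann = π/4 × (206² − 151²) = 15420 mm^2
Flow into the rod-end port fills the annular volume.
v = Q / A

v ≈ 1.45 m/min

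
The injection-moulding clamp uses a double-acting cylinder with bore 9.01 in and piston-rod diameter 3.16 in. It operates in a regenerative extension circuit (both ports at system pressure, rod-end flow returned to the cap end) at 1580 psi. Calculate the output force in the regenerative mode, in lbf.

F ≈ 12400 lbf

With equal pressure on both faces, forces on the annular region cancel; the net push is pressure × rod cross-section.
Rod cross-section A_rod = π/4 × (3.16 in)² = 7.843 in^2
F = P × A_rod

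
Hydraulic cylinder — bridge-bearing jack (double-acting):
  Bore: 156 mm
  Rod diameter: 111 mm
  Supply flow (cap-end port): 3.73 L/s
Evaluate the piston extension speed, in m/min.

v ≈ 11.7 m/min

Cap-side area A_cap = π/4 × (156 mm)² = 19110 mm^2
v = Q / A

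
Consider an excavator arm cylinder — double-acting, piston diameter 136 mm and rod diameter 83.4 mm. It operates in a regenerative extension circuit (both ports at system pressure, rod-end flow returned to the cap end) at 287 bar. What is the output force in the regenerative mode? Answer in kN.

With equal pressure on both faces, forces on the annular region cancel; the net push is pressure × rod cross-section.
Rod cross-section A_rod = π/4 × (83.4 mm)² = 5463 mm^2
F = P × A_rod

F ≈ 157 kN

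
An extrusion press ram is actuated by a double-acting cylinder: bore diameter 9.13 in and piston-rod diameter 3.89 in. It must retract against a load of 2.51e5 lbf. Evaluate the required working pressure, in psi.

Rod-side annular area A_ann = π/4 × (9.13² − 3.89²) = 53.58 in^2
Retraction: pressure acts on the annular area.
P = F / A = 2.51e5 lbf / A

P ≈ 4680 psi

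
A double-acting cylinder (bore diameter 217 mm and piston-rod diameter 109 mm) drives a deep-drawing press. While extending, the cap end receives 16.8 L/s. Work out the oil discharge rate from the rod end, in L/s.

Cap-side area A_cap = π/4 × (217 mm)² = 36980 mm^2
Rod-side annular area A_ann = π/4 × (217² − 109²) = 27650 mm^2
Piston speed v = Q_in/A_cap; rod-end outflow Q_out = v × A_ann = Q_in × A_ann/A_cap.

Q_out ≈ 12.6 L/s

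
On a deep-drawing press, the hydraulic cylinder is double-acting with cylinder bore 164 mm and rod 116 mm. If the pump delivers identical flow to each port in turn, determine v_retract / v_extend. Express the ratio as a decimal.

Cap-side area A_cap = π/4 × (164 mm)² = 21120 mm^2
Rod-side annular area A_ann = π/4 × (164² − 116²) = 10560 mm^2
For equal Q, v ∝ 1/A, so v_ret/v_ext = A_cap/A_ann.

v_ret/v_ext ≈ 2.00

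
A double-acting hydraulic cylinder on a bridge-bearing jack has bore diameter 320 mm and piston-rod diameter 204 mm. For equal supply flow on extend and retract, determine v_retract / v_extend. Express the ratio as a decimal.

v_ret/v_ext ≈ 1.68

Cap-side area A_cap = π/4 × (320 mm)² = 80420 mm^2
Rod-side annular area A_ann = π/4 × (320² − 204²) = 47740 mm^2
For equal Q, v ∝ 1/A, so v_ret/v_ext = A_cap/A_ann.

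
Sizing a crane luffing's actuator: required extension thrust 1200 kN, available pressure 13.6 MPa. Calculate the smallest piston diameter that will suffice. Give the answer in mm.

D ≈ 335 mm

Extension force acts on the full piston face: F = P × (π/4)D².
D = √(4F / (πP)) = √(4 × 1200 kN / (π × 13.6 MPa))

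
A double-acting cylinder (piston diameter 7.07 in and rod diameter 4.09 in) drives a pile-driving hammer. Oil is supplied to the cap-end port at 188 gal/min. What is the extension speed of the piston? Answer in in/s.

v ≈ 18.4 in/s

Cap-side area A_cap = π/4 × (7.07 in)² = 39.26 in^2
v = Q / A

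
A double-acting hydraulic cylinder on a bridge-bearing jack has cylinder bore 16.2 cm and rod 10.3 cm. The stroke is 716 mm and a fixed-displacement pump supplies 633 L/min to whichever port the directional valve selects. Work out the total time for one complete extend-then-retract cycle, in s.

Cap-side area A_cap = π/4 × (16.2 cm)² = 206.1 cm^2
Rod-side annular area A_ann = π/4 × (16.2² − 10.3²) = 122.8 cm^2
t_ext = A_cap·L/Q = 1.399 s
t_ret = A_ann·L/Q = 0.8334 s
t_cycle = t_ext + t_ret

t ≈ 2.23 s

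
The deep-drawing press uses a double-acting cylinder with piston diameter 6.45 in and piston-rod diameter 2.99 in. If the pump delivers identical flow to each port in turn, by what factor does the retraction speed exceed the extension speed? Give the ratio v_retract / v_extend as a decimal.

Cap-side area A_cap = π/4 × (6.45 in)² = 32.67 in^2
Rod-side annular area A_ann = π/4 × (6.45² − 2.99²) = 25.65 in^2
For equal Q, v ∝ 1/A, so v_ret/v_ext = A_cap/A_ann.

v_ret/v_ext ≈ 1.27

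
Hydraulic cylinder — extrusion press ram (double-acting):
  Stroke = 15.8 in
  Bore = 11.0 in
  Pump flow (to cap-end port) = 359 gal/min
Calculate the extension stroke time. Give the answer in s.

Cap-side area A_cap = π/4 × (11.0 in)² = 95.03 in^2
Swept volume V = A × L; t = V / Q = A·L / Q

t ≈ 1.09 s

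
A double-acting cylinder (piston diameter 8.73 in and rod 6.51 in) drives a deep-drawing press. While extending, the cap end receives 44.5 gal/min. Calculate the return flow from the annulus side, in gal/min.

Q_out ≈ 19.8 gal/min

Cap-side area A_cap = π/4 × (8.73 in)² = 59.86 in^2
Rod-side annular area A_ann = π/4 × (8.73² − 6.51²) = 26.57 in^2
Piston speed v = Q_in/A_cap; rod-end outflow Q_out = v × A_ann = Q_in × A_ann/A_cap.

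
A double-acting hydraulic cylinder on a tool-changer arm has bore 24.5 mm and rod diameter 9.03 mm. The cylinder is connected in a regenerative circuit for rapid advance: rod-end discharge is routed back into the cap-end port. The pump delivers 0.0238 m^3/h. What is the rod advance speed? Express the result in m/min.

v ≈ 6.19 m/min

In regeneration the rod-end outflow joins the pump flow into the cap end, so the net volume the pump must supply per unit advance equals the rod cross-section area.
Rod cross-section A_rod = π/4 × (9.03 mm)² = 64.04 mm^2
v = Q_pump / A_rod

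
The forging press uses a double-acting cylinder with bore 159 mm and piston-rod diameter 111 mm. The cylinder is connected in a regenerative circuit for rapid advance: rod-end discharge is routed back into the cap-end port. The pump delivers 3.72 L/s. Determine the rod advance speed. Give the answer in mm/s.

v ≈ 384 mm/s

In regeneration the rod-end outflow joins the pump flow into the cap end, so the net volume the pump must supply per unit advance equals the rod cross-section area.
Rod cross-section A_rod = π/4 × (111 mm)² = 9677 mm^2
v = Q_pump / A_rod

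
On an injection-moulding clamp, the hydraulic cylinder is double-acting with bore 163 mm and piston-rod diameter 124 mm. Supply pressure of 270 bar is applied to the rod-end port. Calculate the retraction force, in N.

Rod-side annular area A_ann = π/4 × (163² − 124²) = 8791 mm^2
On retraction the pressure acts on the annular area (bore minus rod).
F = P × A_ann

F ≈ 2.37e5 N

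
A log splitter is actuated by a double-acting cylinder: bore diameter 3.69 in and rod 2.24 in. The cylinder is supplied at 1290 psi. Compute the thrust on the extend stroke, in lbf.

Cap-side area A_cap = π/4 × (3.69 in)² = 10.69 in^2
F = P × A_cap = 1290 psi × A_cap

F ≈ 13800 lbf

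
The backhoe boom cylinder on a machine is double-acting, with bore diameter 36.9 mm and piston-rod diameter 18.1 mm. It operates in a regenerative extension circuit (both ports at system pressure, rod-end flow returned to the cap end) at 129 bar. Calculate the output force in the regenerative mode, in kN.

F ≈ 3.32 kN

With equal pressure on both faces, forces on the annular region cancel; the net push is pressure × rod cross-section.
Rod cross-section A_rod = π/4 × (18.1 mm)² = 257.3 mm^2
F = P × A_rod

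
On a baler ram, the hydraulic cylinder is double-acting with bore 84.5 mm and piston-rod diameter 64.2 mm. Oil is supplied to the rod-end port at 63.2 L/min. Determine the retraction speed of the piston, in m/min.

Rod-side annular area A_ann = π/4 × (84.5² − 64.2²) = 2371 mm^2
Flow into the rod-end port fills the annular volume.
v = Q / A

v ≈ 26.7 m/min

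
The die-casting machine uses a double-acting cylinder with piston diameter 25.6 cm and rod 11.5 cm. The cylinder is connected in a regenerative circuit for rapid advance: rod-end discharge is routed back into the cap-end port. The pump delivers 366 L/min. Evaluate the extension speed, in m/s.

In regeneration the rod-end outflow joins the pump flow into the cap end, so the net volume the pump must supply per unit advance equals the rod cross-section area.
Rod cross-section A_rod = π/4 × (11.5 cm)² = 103.9 cm^2
v = Q_pump / A_rod

v ≈ 0.587 m/s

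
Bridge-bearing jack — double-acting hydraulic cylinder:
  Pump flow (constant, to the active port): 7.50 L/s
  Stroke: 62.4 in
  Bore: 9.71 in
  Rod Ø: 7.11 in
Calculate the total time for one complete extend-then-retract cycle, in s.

t ≈ 14.8 s

Cap-side area A_cap = π/4 × (9.71 in)² = 74.05 in^2
Rod-side annular area A_ann = π/4 × (9.71² − 7.11²) = 34.35 in^2
t_ext = A_cap·L/Q = 10.10 s
t_ret = A_ann·L/Q = 4.683 s
t_cycle = t_ext + t_ret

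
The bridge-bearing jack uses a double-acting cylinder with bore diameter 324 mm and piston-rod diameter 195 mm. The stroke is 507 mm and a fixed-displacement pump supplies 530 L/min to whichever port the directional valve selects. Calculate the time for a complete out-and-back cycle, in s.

t ≈ 7.75 s

Cap-side area A_cap = π/4 × (324 mm)² = 82450 mm^2
Rod-side annular area A_ann = π/4 × (324² − 195²) = 52580 mm^2
t_ext = A_cap·L/Q = 4.732 s
t_ret = A_ann·L/Q = 3.018 s
t_cycle = t_ext + t_ret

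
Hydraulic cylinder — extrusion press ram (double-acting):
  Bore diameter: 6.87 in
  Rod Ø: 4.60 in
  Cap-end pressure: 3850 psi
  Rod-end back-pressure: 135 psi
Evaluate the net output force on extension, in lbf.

F ≈ 1.40e5 lbf

Cap-side area A_cap = π/4 × (6.87 in)² = 37.07 in^2
Rod-side annular area A_ann = π/4 × (6.87² − 4.60²) = 20.45 in^2
Net thrust = P_cap·A_cap − P_rod·A_ann = 1.427e5 lbf − 2761 lbf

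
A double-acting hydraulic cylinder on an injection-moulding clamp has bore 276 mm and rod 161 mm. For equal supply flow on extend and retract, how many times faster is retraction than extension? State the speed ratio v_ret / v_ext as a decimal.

Cap-side area A_cap = π/4 × (276 mm)² = 59830 mm^2
Rod-side annular area A_ann = π/4 × (276² − 161²) = 39470 mm^2
For equal Q, v ∝ 1/A, so v_ret/v_ext = A_cap/A_ann.

v_ret/v_ext ≈ 1.52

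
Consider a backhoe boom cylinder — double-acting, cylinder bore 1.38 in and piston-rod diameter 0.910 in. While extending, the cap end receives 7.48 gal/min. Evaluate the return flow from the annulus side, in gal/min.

Cap-side area A_cap = π/4 × (1.38 in)² = 1.496 in^2
Rod-side annular area A_ann = π/4 × (1.38² − 0.910²) = 0.8453 in^2
Piston speed v = Q_in/A_cap; rod-end outflow Q_out = v × A_ann = Q_in × A_ann/A_cap.

Q_out ≈ 4.23 gal/min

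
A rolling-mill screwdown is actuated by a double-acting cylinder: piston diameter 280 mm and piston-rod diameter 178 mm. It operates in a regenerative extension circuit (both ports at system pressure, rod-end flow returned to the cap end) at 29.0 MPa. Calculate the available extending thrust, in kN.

F ≈ 722 kN

With equal pressure on both faces, forces on the annular region cancel; the net push is pressure × rod cross-section.
Rod cross-section A_rod = π/4 × (178 mm)² = 24880 mm^2
F = P × A_rod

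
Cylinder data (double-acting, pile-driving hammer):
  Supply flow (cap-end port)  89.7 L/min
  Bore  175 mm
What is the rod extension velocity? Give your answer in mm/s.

v ≈ 62.2 mm/s

Cap-side area A_cap = π/4 × (175 mm)² = 24050 mm^2
v = Q / A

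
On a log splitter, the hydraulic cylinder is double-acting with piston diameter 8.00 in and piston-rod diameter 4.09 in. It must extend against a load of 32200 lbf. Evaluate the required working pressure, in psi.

Cap-side area A_cap = π/4 × (8.00 in)² = 50.27 in^2
P = F / A = 32200 lbf / A

P ≈ 641 psi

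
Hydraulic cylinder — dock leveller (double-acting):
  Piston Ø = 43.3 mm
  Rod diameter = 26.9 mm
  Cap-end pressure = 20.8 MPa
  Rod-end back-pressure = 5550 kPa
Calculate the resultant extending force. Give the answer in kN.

F ≈ 25.6 kN

Cap-side area A_cap = π/4 × (43.3 mm)² = 1473 mm^2
Rod-side annular area A_ann = π/4 × (43.3² − 26.9²) = 904.2 mm^2
Net thrust = P_cap·A_cap − P_rod·A_ann = 30.63 kN − 5.018 kN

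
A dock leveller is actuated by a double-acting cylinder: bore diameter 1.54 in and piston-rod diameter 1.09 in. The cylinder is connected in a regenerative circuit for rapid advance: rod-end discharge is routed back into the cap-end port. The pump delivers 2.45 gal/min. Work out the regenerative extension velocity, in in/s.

In regeneration the rod-end outflow joins the pump flow into the cap end, so the net volume the pump must supply per unit advance equals the rod cross-section area.
Rod cross-section A_rod = π/4 × (1.09 in)² = 0.9331 in^2
v = Q_pump / A_rod

v ≈ 10.1 in/s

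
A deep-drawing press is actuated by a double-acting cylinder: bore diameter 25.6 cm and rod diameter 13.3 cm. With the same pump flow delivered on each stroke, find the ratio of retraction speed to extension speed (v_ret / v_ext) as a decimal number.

Cap-side area A_cap = π/4 × (25.6 cm)² = 514.7 cm^2
Rod-side annular area A_ann = π/4 × (25.6² − 13.3²) = 375.8 cm^2
For equal Q, v ∝ 1/A, so v_ret/v_ext = A_cap/A_ann.

v_ret/v_ext ≈ 1.37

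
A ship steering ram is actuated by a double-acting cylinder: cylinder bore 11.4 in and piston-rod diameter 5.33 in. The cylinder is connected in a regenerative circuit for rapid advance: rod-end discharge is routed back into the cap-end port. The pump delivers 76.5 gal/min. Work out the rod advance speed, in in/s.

v ≈ 13.2 in/s

In regeneration the rod-end outflow joins the pump flow into the cap end, so the net volume the pump must supply per unit advance equals the rod cross-section area.
Rod cross-section A_rod = π/4 × (5.33 in)² = 22.31 in^2
v = Q_pump / A_rod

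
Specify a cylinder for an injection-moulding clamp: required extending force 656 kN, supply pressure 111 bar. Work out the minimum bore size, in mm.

Extension force acts on the full piston face: F = P × (π/4)D².
D = √(4F / (πP)) = √(4 × 656 kN / (π × 111 bar))

D ≈ 274 mm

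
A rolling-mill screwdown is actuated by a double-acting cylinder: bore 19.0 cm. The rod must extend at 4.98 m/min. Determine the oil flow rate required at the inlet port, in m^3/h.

Q ≈ 8.47 m^3/h

Cap-side area A_cap = π/4 × (19.0 cm)² = 283.5 cm^2
Q = A × v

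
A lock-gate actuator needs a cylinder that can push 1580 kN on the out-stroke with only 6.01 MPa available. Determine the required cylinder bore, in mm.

D ≈ 579 mm

Extension force acts on the full piston face: F = P × (π/4)D².
D = √(4F / (πP)) = √(4 × 1580 kN / (π × 6.01 MPa))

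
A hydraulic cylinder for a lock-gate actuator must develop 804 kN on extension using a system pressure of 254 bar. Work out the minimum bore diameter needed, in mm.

D ≈ 201 mm

Extension force acts on the full piston face: F = P × (π/4)D².
D = √(4F / (πP)) = √(4 × 804 kN / (π × 254 bar))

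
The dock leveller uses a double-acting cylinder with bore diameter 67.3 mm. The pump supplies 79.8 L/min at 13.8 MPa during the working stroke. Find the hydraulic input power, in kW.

W ≈ 18.4 kW

Hydraulic power = P × Q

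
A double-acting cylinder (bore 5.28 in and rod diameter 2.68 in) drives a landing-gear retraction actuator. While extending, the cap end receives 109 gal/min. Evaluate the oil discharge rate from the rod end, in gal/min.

Q_out ≈ 80.9 gal/min

Cap-side area A_cap = π/4 × (5.28 in)² = 21.90 in^2
Rod-side annular area A_ann = π/4 × (5.28² − 2.68²) = 16.25 in^2
Piston speed v = Q_in/A_cap; rod-end outflow Q_out = v × A_ann = Q_in × A_ann/A_cap.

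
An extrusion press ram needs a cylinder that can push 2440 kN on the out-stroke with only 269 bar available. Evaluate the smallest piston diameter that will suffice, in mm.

D ≈ 340 mm

Extension force acts on the full piston face: F = P × (π/4)D².
D = √(4F / (πP)) = √(4 × 2440 kN / (π × 269 bar))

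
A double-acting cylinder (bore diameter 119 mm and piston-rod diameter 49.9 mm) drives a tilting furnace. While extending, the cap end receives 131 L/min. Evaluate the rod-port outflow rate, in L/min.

Q_out ≈ 108 L/min

Cap-side area A_cap = π/4 × (119 mm)² = 11120 mm^2
Rod-side annular area A_ann = π/4 × (119² − 49.9²) = 9166 mm^2
Piston speed v = Q_in/A_cap; rod-end outflow Q_out = v × A_ann = Q_in × A_ann/A_cap.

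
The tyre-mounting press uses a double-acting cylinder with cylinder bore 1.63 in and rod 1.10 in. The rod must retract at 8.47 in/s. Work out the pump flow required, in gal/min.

Q ≈ 2.50 gal/min

Rod-side annular area A_ann = π/4 × (1.63² − 1.10²) = 1.136 in^2
Q = A × v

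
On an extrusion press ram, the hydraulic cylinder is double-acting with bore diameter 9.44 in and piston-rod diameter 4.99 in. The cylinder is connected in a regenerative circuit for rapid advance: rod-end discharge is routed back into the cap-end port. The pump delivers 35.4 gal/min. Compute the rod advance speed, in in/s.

v ≈ 6.97 in/s

In regeneration the rod-end outflow joins the pump flow into the cap end, so the net volume the pump must supply per unit advance equals the rod cross-section area.
Rod cross-section A_rod = π/4 × (4.99 in)² = 19.56 in^2
v = Q_pump / A_rod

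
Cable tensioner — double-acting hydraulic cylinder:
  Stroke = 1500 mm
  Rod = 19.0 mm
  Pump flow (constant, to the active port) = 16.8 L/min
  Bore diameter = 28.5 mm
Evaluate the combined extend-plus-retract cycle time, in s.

t ≈ 5.32 s

Cap-side area A_cap = π/4 × (28.5 mm)² = 637.9 mm^2
Rod-side annular area A_ann = π/4 × (28.5² − 19.0²) = 354.4 mm^2
t_ext = A_cap·L/Q = 3.418 s
t_ret = A_ann·L/Q = 1.899 s
t_cycle = t_ext + t_ret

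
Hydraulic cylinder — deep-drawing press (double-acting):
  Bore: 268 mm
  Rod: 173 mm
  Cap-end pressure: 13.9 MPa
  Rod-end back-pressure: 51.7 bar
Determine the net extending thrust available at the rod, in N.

F ≈ 6.14e5 N

Cap-side area A_cap = π/4 × (268 mm)² = 56410 mm^2
Rod-side annular area A_ann = π/4 × (268² − 173²) = 32900 mm^2
Net thrust = P_cap·A_cap − P_rod·A_ann = 7.841e5 N − 1.701e5 N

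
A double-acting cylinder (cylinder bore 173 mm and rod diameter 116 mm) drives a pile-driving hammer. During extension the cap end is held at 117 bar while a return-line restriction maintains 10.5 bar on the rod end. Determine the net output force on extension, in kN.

F ≈ 261 kN

Cap-side area A_cap = π/4 × (173 mm)² = 23510 mm^2
Rod-side annular area A_ann = π/4 × (173² − 116²) = 12940 mm^2
Net thrust = P_cap·A_cap − P_rod·A_ann = 275.0 kN − 13.58 kN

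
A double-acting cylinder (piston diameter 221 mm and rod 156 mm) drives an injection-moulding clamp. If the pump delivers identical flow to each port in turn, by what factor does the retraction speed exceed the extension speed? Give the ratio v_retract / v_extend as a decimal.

Cap-side area A_cap = π/4 × (221 mm)² = 38360 mm^2
Rod-side annular area A_ann = π/4 × (221² − 156²) = 19250 mm^2
For equal Q, v ∝ 1/A, so v_ret/v_ext = A_cap/A_ann.

v_ret/v_ext ≈ 1.99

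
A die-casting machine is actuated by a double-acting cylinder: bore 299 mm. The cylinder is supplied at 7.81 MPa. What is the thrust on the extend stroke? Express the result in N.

F ≈ 5.48e5 N

Cap-side area A_cap = π/4 × (299 mm)² = 70220 mm^2
F = P × A_cap = 7.81 MPa × A_cap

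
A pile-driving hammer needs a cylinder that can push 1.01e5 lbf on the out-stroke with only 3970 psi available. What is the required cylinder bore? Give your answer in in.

D ≈ 5.69 in

Extension force acts on the full piston face: F = P × (π/4)D².
D = √(4F / (πP)) = √(4 × 1.01e5 lbf / (π × 3970 psi))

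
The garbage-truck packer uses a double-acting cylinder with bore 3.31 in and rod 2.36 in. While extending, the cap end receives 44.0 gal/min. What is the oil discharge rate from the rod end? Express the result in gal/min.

Cap-side area A_cap = π/4 × (3.31 in)² = 8.605 in^2
Rod-side annular area A_ann = π/4 × (3.31² − 2.36²) = 4.231 in^2
Piston speed v = Q_in/A_cap; rod-end outflow Q_out = v × A_ann = Q_in × A_ann/A_cap.

Q_out ≈ 21.6 gal/min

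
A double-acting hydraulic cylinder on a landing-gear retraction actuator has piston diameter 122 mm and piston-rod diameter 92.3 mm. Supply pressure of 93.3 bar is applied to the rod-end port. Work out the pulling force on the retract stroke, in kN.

Rod-side annular area A_ann = π/4 × (122² − 92.3²) = 4999 mm^2
On retraction the pressure acts on the annular area (bore minus rod).
F = P × A_ann

F ≈ 46.6 kN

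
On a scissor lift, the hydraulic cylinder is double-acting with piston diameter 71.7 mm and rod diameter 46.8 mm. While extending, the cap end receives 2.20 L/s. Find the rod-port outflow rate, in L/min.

Cap-side area A_cap = π/4 × (71.7 mm)² = 4038 mm^2
Rod-side annular area A_ann = π/4 × (71.7² − 46.8²) = 2317 mm^2
Piston speed v = Q_in/A_cap; rod-end outflow Q_out = v × A_ann = Q_in × A_ann/A_cap.

Q_out ≈ 75.8 L/min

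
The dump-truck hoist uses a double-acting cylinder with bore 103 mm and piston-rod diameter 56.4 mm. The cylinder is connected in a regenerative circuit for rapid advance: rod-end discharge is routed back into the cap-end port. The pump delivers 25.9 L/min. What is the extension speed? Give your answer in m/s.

In regeneration the rod-end outflow joins the pump flow into the cap end, so the net volume the pump must supply per unit advance equals the rod cross-section area.
Rod cross-section A_rod = π/4 × (56.4 mm)² = 2498 mm^2
v = Q_pump / A_rod

v ≈ 0.173 m/s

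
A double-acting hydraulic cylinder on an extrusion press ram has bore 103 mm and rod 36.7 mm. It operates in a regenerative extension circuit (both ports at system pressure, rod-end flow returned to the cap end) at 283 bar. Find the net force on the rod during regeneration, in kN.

With equal pressure on both faces, forces on the annular region cancel; the net push is pressure × rod cross-section.
Rod cross-section A_rod = π/4 × (36.7 mm)² = 1058 mm^2
F = P × A_rod

F ≈ 29.9 kN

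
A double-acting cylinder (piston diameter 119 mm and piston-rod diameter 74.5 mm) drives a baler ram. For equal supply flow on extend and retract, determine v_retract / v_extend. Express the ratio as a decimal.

v_ret/v_ext ≈ 1.64

Cap-side area A_cap = π/4 × (119 mm)² = 11120 mm^2
Rod-side annular area A_ann = π/4 × (119² − 74.5²) = 6763 mm^2
For equal Q, v ∝ 1/A, so v_ret/v_ext = A_cap/A_ann.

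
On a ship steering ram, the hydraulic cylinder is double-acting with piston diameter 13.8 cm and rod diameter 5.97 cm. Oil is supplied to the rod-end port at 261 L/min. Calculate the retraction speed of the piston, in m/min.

Rod-side annular area A_ann = π/4 × (13.8² − 5.97²) = 121.6 cm^2
Flow into the rod-end port fills the annular volume.
v = Q / A

v ≈ 21.5 m/min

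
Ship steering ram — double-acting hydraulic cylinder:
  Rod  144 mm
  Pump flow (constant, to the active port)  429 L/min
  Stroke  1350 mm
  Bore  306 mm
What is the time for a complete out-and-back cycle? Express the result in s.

Cap-side area A_cap = π/4 × (306 mm)² = 73540 mm^2
Rod-side annular area A_ann = π/4 × (306² − 144²) = 57260 mm^2
t_ext = A_cap·L/Q = 13.89 s
t_ret = A_ann·L/Q = 10.81 s
t_cycle = t_ext + t_ret

t ≈ 24.7 s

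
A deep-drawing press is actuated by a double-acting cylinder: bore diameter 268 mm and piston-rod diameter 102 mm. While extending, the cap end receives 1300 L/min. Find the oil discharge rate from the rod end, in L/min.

Q_out ≈ 1110 L/min

Cap-side area A_cap = π/4 × (268 mm)² = 56410 mm^2
Rod-side annular area A_ann = π/4 × (268² − 102²) = 48240 mm^2
Piston speed v = Q_in/A_cap; rod-end outflow Q_out = v × A_ann = Q_in × A_ann/A_cap.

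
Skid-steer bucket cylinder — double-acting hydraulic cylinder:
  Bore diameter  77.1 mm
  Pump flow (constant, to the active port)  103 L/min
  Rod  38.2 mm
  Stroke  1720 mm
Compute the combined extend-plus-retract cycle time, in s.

Cap-side area A_cap = π/4 × (77.1 mm)² = 4669 mm^2
Rod-side annular area A_ann = π/4 × (77.1² − 38.2²) = 3523 mm^2
t_ext = A_cap·L/Q = 4.678 s
t_ret = A_ann·L/Q = 3.529 s
t_cycle = t_ext + t_ret

t ≈ 8.21 s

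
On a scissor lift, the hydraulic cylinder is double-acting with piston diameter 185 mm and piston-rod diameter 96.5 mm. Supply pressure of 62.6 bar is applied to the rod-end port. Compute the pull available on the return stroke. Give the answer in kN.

Rod-side annular area A_ann = π/4 × (185² − 96.5²) = 19570 mm^2
On retraction the pressure acts on the annular area (bore minus rod).
F = P × A_ann

F ≈ 122 kN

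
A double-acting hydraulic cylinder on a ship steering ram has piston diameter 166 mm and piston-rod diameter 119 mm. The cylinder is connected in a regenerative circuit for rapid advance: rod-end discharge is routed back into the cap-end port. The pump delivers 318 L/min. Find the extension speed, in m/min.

v ≈ 28.6 m/min

In regeneration the rod-end outflow joins the pump flow into the cap end, so the net volume the pump must supply per unit advance equals the rod cross-section area.
Rod cross-section A_rod = π/4 × (119 mm)² = 11120 mm^2
v = Q_pump / A_rod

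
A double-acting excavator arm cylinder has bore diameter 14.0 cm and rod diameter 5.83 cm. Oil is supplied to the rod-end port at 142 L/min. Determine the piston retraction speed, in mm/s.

Rod-side annular area A_ann = π/4 × (14.0² − 5.83²) = 127.2 cm^2
Flow into the rod-end port fills the annular volume.
v = Q / A

v ≈ 186 mm/s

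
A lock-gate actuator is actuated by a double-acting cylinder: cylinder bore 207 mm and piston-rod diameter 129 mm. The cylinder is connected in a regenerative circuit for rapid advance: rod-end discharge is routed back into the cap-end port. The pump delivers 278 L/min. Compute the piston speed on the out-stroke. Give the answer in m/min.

v ≈ 21.3 m/min

In regeneration the rod-end outflow joins the pump flow into the cap end, so the net volume the pump must supply per unit advance equals the rod cross-section area.
Rod cross-section A_rod = π/4 × (129 mm)² = 13070 mm^2
v = Q_pump / A_rod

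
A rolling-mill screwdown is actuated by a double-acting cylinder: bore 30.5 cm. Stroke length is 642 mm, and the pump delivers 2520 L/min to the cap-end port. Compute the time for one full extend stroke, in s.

Cap-side area A_cap = π/4 × (30.5 cm)² = 730.6 cm^2
Swept volume V = A × L; t = V / Q = A·L / Q

t ≈ 1.12 s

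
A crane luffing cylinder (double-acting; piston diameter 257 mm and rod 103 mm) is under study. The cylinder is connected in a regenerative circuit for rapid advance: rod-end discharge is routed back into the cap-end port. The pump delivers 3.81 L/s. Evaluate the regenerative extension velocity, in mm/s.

v ≈ 457 mm/s

In regeneration the rod-end outflow joins the pump flow into the cap end, so the net volume the pump must supply per unit advance equals the rod cross-section area.
Rod cross-section A_rod = π/4 × (103 mm)² = 8332 mm^2
v = Q_pump / A_rod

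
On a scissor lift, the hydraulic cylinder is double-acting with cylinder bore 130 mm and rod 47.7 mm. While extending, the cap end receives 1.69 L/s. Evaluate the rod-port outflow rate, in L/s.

Cap-side area A_cap = π/4 × (130 mm)² = 13270 mm^2
Rod-side annular area A_ann = π/4 × (130² − 47.7²) = 11490 mm^2
Piston speed v = Q_in/A_cap; rod-end outflow Q_out = v × A_ann = Q_in × A_ann/A_cap.

Q_out ≈ 1.46 L/s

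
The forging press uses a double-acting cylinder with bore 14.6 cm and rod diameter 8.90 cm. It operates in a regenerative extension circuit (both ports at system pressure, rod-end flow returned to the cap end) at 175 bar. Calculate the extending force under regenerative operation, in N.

F ≈ 1.09e5 N

With equal pressure on both faces, forces on the annular region cancel; the net push is pressure × rod cross-section.
Rod cross-section A_rod = π/4 × (8.90 cm)² = 62.21 cm^2
F = P × A_rod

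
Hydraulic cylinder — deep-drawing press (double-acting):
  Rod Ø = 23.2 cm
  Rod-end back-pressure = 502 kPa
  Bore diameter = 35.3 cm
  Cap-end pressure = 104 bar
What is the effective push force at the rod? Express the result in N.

Cap-side area A_cap = π/4 × (35.3 cm)² = 978.7 cm^2
Rod-side annular area A_ann = π/4 × (35.3² − 23.2²) = 555.9 cm^2
Net thrust = P_cap·A_cap − P_rod·A_ann = 1.018e6 N − 27910 N

F ≈ 9.90e5 N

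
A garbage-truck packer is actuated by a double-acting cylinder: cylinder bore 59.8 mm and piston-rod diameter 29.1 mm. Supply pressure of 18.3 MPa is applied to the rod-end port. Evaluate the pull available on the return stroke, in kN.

Rod-side annular area A_ann = π/4 × (59.8² − 29.1²) = 2144 mm^2
On retraction the pressure acts on the annular area (bore minus rod).
F = P × A_ann

F ≈ 39.2 kN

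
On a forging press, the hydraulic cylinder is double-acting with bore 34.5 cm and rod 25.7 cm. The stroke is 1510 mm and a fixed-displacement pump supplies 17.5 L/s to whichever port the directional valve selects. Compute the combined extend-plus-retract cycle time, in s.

t ≈ 11.7 s

Cap-side area A_cap = π/4 × (34.5 cm)² = 934.8 cm^2
Rod-side annular area A_ann = π/4 × (34.5² − 25.7²) = 416.1 cm^2
t_ext = A_cap·L/Q = 8.066 s
t_ret = A_ann·L/Q = 3.590 s
t_cycle = t_ext + t_ret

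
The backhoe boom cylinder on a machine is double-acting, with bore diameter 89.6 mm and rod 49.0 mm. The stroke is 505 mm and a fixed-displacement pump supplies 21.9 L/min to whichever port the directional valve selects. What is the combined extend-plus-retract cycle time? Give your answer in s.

t ≈ 14.8 s

Cap-side area A_cap = π/4 × (89.6 mm)² = 6305 mm^2
Rod-side annular area A_ann = π/4 × (89.6² − 49.0²) = 4420 mm^2
t_ext = A_cap·L/Q = 8.724 s
t_ret = A_ann·L/Q = 6.115 s
t_cycle = t_ext + t_ret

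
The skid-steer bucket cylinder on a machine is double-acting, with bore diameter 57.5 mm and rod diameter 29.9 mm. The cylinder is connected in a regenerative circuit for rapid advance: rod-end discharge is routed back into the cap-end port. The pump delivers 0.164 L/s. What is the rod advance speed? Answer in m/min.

v ≈ 14.0 m/min

In regeneration the rod-end outflow joins the pump flow into the cap end, so the net volume the pump must supply per unit advance equals the rod cross-section area.
Rod cross-section A_rod = π/4 × (29.9 mm)² = 702.2 mm^2
v = Q_pump / A_rod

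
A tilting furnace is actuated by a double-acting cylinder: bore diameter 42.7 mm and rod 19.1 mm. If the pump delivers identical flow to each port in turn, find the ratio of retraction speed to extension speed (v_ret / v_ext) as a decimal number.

v_ret/v_ext ≈ 1.25

Cap-side area A_cap = π/4 × (42.7 mm)² = 1432 mm^2
Rod-side annular area A_ann = π/4 × (42.7² − 19.1²) = 1145 mm^2
For equal Q, v ∝ 1/A, so v_ret/v_ext = A_cap/A_ann.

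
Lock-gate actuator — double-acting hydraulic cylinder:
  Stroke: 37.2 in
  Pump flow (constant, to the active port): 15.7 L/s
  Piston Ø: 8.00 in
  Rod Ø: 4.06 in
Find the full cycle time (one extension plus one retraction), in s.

t ≈ 3.40 s

Cap-side area A_cap = π/4 × (8.00 in)² = 50.27 in^2
Rod-side annular area A_ann = π/4 × (8.00² − 4.06²) = 37.32 in^2
t_ext = A_cap·L/Q = 1.952 s
t_ret = A_ann·L/Q = 1.449 s
t_cycle = t_ext + t_ret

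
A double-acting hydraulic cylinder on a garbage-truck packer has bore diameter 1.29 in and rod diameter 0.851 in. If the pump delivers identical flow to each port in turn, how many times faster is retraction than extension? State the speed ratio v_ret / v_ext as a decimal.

v_ret/v_ext ≈ 1.77

Cap-side area A_cap = π/4 × (1.29 in)² = 1.307 in^2
Rod-side annular area A_ann = π/4 × (1.29² − 0.851²) = 0.7382 in^2
For equal Q, v ∝ 1/A, so v_ret/v_ext = A_cap/A_ann.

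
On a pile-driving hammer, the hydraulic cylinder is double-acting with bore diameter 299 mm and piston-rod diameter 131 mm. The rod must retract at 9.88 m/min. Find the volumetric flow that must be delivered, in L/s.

Q ≈ 9.34 L/s

Rod-side annular area A_ann = π/4 × (299² − 131²) = 56740 mm^2
Q = A × v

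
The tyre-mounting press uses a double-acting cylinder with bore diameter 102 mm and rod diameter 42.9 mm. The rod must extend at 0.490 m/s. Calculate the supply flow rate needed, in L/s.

Q ≈ 4.00 L/s

Cap-side area A_cap = π/4 × (102 mm)² = 8171 mm^2
Q = A × v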